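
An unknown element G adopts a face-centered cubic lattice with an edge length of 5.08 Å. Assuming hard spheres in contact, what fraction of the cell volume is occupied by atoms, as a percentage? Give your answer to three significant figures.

74.0%

In an FCC lattice atoms touch along the face diagonal, so √2·a = 4r, so r = 0.3536a = 1.796 Å.
Packing fraction = Z·(4/3)πr³ / a³ = 4 × (4/3)π × (1.796)³ / (5.08)³ = 0.7405 = 74.0%.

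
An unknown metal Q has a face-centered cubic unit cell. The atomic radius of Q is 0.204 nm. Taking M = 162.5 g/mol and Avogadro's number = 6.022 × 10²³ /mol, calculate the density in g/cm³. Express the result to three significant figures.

In an FCC lattice, atoms touch along the face diagonal, so √2·a = 4r, giving a = 0.5770 nm = 5.770 × 10^-8 cm.
With Z = 4, ρ = Z·M/(N_A·a³) = 4 × 162.5 / (6.022 × 10²³ × 1.921 × 10^-22) = 5.619 g/cm³.

5.62 g/cm³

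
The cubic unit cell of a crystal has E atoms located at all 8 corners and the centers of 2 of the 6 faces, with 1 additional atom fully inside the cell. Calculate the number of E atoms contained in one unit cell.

3

Corner atoms are shared by 8 cells (1/8 each), face atoms by 2 (1/2 each), interior atoms are unshared.
Net atoms = 8 × 1/8 + 2 × 1/2 + 1 = 1 + 1 + 1 = 3.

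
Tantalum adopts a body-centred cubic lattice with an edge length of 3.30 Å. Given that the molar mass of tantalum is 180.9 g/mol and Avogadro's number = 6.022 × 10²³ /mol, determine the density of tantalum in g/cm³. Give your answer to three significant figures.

A BCC unit cell contains Z = 2 atoms.
Cell volume: a³ = (3.30 Å)³ = (3.300 × 10^-8 cm)³ = 3.594 × 10^-23 cm³.
ρ = Z·M/(N_A·a³) = 2 × 180.9 / (6.022 × 10²³ × 3.594 × 10^-23) = 16.72 g/cm³.

16.7 g/cm³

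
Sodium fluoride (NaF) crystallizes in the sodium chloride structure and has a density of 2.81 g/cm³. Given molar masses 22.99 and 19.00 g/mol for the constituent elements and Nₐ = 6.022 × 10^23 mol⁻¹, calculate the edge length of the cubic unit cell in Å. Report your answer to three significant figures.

M(NaF) = 41.99 g/mol; Z = 4 formula units per cell.
a³ = Z·M/(N_A·ρ) = 4 × 41.99 / (6.022 × 10²³ × 2.81) = 9.926 × 10^-23 cm³, so a = 4.630 × 10^-8 cm = 4.63 Å.

4.63 Å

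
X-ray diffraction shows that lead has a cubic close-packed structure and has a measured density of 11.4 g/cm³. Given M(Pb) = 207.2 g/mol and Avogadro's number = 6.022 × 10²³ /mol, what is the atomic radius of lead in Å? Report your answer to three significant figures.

1.75 Å

For an FCC cell (Z = 4), a³ = Z·M/(N_A·ρ) = 4 × 207.2 / (6.022 × 10²³ × 11.40) = 1.207 × 10^-22 cm³, so a = 4.942 × 10^-8 cm = 4.942 Å.
Atoms touch along the face diagonal, so √2·a = 4r, so r = 0.3536 × a = 1.75 Å.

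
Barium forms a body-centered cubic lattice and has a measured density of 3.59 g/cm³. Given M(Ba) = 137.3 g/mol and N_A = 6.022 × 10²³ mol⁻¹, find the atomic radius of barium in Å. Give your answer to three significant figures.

For a BCC cell (Z = 2), a³ = Z·M/(N_A·ρ) = 2 × 137.3 / (6.022 × 10²³ × 3.590) = 1.270 × 10^-22 cm³, so a = 5.027 × 10^-8 cm = 5.027 Å.
Atoms touch along the body diagonal, so √3·a = 4r, so r = 0.4330 × a = 2.18 Å.

2.18 Å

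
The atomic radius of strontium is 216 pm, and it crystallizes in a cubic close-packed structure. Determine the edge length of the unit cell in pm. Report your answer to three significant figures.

611 pm

In an FCC lattice, atoms touch along the face diagonal, so √2·a = 4r.
a = 4r/√2 = 4 × 216 / 1.4142 = 611 pm.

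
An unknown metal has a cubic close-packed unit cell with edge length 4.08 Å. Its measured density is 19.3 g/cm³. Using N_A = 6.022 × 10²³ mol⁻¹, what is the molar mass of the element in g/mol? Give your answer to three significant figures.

An FCC cell has Z = 4 atoms; a = 4.080 × 10^-8 cm.
M = ρ·N_A·a³/Z = 19.3 × 6.022 × 10²³ × 6.792 × 10^-23 / 4 = 197 g/mol.

197 g/mol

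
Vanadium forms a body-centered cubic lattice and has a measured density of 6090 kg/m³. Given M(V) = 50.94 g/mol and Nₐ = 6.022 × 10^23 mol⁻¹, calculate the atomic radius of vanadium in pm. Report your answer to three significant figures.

131 pm

For a BCC cell (Z = 2), a³ = Z·M/(N_A·ρ) = 2 × 50.94 / (6.022 × 10²³ × 6.090) = 2.778 × 10^-23 cm³, so a = 3.029 × 10^-8 cm = 302.9 pm.
Atoms touch along the body diagonal, so √3·a = 4r, so r = 0.4330 × a = 131 pm.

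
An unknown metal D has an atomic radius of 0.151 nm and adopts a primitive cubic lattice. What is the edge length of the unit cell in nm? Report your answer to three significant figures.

0.302 nm

In a simple cubic lattice, atoms touch along the cell edge, so a = 2r.
a = 2r = 2 × 0.151 = 0.302 nm.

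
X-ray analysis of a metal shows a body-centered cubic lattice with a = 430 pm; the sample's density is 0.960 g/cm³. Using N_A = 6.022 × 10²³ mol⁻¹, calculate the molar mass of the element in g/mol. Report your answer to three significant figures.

23.0 g/mol

A BCC cell has Z = 2 atoms; a = 4.300 × 10^-8 cm.
M = ρ·N_A·a³/Z = 0.960 × 6.022 × 10²³ × 7.951 × 10^-23 / 2 = 23.0 g/mol.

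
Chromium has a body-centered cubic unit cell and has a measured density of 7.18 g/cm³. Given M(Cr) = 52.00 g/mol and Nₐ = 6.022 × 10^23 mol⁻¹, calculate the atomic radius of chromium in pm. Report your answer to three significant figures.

125 pm

For a BCC cell (Z = 2), a³ = Z·M/(N_A·ρ) = 2 × 52.00 / (6.022 × 10²³ × 7.180) = 2.405 × 10^-23 cm³, so a = 2.887 × 10^-8 cm = 288.7 pm.
Atoms touch along the body diagonal, so √3·a = 4r, so r = 0.4330 × a = 125 pm.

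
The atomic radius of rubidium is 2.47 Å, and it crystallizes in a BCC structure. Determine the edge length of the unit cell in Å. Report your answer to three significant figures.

In a BCC lattice, atoms touch along the body diagonal, so √3·a = 4r.
a = 4r/√3 = 4 × 2.47 / 1.7321 = 5.70 Å.

5.70 Å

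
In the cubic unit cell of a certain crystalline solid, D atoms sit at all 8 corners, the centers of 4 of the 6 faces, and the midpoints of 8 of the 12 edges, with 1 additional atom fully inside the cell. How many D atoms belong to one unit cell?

6

Corner atoms are shared by 8 cells (1/8 each), face atoms by 2 (1/2 each), edge atoms by 4 (1/4 each), interior atoms are unshared.
Net atoms = 8 × 1/8 + 4 × 1/2 + 8 × 1/4 + 1 = 1 + 2 + 2 + 1 = 6.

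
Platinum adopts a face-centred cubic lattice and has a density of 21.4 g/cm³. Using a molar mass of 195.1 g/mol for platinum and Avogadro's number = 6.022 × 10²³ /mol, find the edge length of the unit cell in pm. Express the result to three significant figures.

With Z = 4 atoms per FCC cell, a³ = Z·M/(N_A·ρ) = 4 × 195.1 / (6.022 × 10²³ × 21.40 g/cm³) = 6.056 × 10^-23 cm³.
a = (6.056 × 10^-23)^(1/3) = 3.927 × 10^-8 cm = 393 pm.

393 pm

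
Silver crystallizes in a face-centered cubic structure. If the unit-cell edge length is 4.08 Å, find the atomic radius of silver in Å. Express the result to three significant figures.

In an FCC lattice, atoms touch along the face diagonal, so √2·a = 4r.
r = √2·a/4 = 1.4142 × 4.08 / 4 = 1.44 Å.

1.44 Å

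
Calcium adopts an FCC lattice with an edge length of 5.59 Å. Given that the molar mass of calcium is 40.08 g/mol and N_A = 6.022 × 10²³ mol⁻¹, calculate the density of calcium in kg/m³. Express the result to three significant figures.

1520 kg/m³

An FCC unit cell contains Z = 4 atoms.
Cell volume: a³ = (5.59 Å)³ = (5.590 × 10^-8 cm)³ = 1.747 × 10^-22 cm³.
ρ = Z·M/(N_A·a³) = 4 × 40.08 / (6.022 × 10²³ × 1.747 × 10^-22) = 1.524 g/cm³ = 1520 kg/m³.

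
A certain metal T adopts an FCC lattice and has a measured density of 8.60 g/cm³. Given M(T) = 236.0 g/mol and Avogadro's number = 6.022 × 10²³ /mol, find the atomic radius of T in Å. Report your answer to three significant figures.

2.00 Å

For an FCC cell (Z = 4), a³ = Z·M/(N_A·ρ) = 4 × 236.0 / (6.022 × 10²³ × 8.600) = 1.823 × 10^-22 cm³, so a = 5.670 × 10^-8 cm = 5.670 Å.
Atoms touch along the face diagonal, so √2·a = 4r, so r = 0.3536 × a = 2.00 Å.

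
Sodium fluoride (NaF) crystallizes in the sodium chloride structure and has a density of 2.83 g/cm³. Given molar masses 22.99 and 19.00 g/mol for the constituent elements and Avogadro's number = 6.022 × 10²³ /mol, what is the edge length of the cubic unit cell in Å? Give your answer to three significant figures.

4.62 Å

M(NaF) = 41.99 g/mol; Z = 4 formula units per cell.
a³ = Z·M/(N_A·ρ) = 4 × 41.99 / (6.022 × 10²³ × 2.83) = 9.856 × 10^-23 cm³, so a = 4.619 × 10^-8 cm = 4.62 Å.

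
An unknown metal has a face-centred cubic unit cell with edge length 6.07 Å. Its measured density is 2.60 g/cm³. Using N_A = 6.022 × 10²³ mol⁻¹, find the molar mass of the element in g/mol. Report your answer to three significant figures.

An FCC cell has Z = 4 atoms; a = 6.070 × 10^-8 cm.
M = ρ·N_A·a³/Z = 2.60 × 6.022 × 10²³ × 2.236 × 10^-22 / 4 = 87.5 g/mol.

87.5 g/mol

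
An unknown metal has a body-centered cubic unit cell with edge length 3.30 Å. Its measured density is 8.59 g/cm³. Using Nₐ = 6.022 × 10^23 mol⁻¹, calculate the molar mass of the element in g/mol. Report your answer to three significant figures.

A BCC cell has Z = 2 atoms; a = 3.300 × 10^-8 cm.
M = ρ·N_A·a³/Z = 8.59 × 6.022 × 10²³ × 3.594 × 10^-23 / 2 = 92.9 g/mol.

92.9 g/mol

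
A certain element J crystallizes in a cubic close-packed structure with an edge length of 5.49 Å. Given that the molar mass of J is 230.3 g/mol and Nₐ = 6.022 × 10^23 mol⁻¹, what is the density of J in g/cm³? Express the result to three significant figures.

9.24 g/cm³

An FCC unit cell contains Z = 4 atoms.
Cell volume: a³ = (5.49 Å)³ = (5.490 × 10^-8 cm)³ = 1.655 × 10^-22 cm³.
ρ = Z·M/(N_A·a³) = 4 × 230.3 / (6.022 × 10²³ × 1.655 × 10^-22) = 9.245 g/cm³.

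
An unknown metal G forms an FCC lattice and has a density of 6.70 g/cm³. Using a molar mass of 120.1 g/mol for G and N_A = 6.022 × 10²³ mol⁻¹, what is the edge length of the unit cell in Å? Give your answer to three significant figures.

4.92 Å

With Z = 4 atoms per FCC cell, a³ = Z·M/(N_A·ρ) = 4 × 120.1 / (6.022 × 10²³ × 6.700 g/cm³) = 1.191 × 10^-22 cm³.
a = (1.191 × 10^-22)^(1/3) = 4.920 × 10^-8 cm = 4.92 Å.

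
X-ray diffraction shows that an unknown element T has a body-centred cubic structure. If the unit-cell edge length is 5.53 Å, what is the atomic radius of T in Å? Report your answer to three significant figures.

2.39 Å

In a BCC lattice, atoms touch along the body diagonal, so √3·a = 4r.
r = √3·a/4 = 1.7321 × 5.53 / 4 = 2.39 Å.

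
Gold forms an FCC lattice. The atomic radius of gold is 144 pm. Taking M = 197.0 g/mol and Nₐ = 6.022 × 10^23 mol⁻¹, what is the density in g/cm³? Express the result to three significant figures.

In an FCC lattice, atoms touch along the face diagonal, so √2·a = 4r, giving a = 407.3 pm = 4.073 × 10^-8 cm.
With Z = 4, ρ = Z·M/(N_A·a³) = 4 × 197.0 / (6.022 × 10²³ × 6.757 × 10^-23) = 19.37 g/cm³.

19.4 g/cm³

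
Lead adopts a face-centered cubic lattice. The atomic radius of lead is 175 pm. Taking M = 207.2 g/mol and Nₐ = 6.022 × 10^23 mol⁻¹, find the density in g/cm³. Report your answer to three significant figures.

11.3 g/cm³

In an FCC lattice, atoms touch along the face diagonal, so √2·a = 4r, giving a = 495.0 pm = 4.950 × 10^-8 cm.
With Z = 4, ρ = Z·M/(N_A·a³) = 4 × 207.2 / (6.022 × 10²³ × 1.213 × 10^-22) = 11.35 g/cm³.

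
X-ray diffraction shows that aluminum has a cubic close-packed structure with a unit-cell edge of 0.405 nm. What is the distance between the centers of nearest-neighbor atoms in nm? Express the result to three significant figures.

0.286 nm

In an FCC structure, atoms touch along the face diagonal, so √2·a = 4r; the nearest-neighbor distance equals 2r = 0.7071·a.
d = 0.7071 × 0.405 = 0.286 nm.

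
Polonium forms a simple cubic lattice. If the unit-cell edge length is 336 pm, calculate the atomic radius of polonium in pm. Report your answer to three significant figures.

168 pm

In a simple cubic lattice, atoms touch along the cell edge, so a = 2r.
r = a/2 = 336/2 = 168 pm.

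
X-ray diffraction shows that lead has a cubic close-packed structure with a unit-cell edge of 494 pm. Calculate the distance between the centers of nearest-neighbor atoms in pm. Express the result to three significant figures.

349 pm

In an FCC structure, atoms touch along the face diagonal, so √2·a = 4r; the nearest-neighbor distance equals 2r = 0.7071·a.
d = 0.7071 × 494 = 349 pm.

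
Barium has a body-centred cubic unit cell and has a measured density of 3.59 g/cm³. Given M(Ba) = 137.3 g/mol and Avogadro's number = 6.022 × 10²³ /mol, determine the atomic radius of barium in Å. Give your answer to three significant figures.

2.18 Å

For a BCC cell (Z = 2), a³ = Z·M/(N_A·ρ) = 2 × 137.3 / (6.022 × 10²³ × 3.590) = 1.270 × 10^-22 cm³, so a = 5.027 × 10^-8 cm = 5.027 Å.
Atoms touch along the body diagonal, so √3·a = 4r, so r = 0.4330 × a = 2.18 Å.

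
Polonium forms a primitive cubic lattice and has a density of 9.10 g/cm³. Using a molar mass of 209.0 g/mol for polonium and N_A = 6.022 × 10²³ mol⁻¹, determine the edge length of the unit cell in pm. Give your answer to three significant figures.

With Z = 1 atom per simple cubic cell, a³ = Z·M/(N_A·ρ) = 1 × 209.0 / (6.022 × 10²³ × 9.100 g/cm³) = 3.814 × 10^-23 cm³.
a = (3.814 × 10^-23)^(1/3) = 3.366 × 10^-8 cm = 337 pm.

337 pm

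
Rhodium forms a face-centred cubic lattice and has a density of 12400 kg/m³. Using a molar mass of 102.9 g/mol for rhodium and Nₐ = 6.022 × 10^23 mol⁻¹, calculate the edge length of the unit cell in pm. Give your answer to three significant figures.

381 pm

With Z = 4 atoms per FCC cell, a³ = Z·M/(N_A·ρ) = 4 × 102.9 / (6.022 × 10²³ × 12.40 g/cm³) = 5.512 × 10^-23 cm³.
a = (5.512 × 10^-23)^(1/3) = 3.806 × 10^-8 cm = 381 pm.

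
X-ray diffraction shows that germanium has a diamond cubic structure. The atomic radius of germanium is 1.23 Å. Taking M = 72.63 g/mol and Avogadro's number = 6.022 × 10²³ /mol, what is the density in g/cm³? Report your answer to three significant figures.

In a diamond cubic lattice, nearest neighbors lie along the body diagonal with √3·a = 8r, giving a = 5.681 Å = 5.681 × 10^-8 cm.
With Z = 8, ρ = Z·M/(N_A·a³) = 8 × 72.63 / (6.022 × 10²³ × 1.834 × 10^-22) = 5.262 g/cm³.

5.26 g/cm³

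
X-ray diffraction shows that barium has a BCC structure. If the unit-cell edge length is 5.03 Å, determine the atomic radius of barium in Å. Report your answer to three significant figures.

2.18 Å

In a BCC lattice, atoms touch along the body diagonal, so √3·a = 4r.
r = √3·a/4 = 1.7321 × 5.03 / 4 = 2.18 Å.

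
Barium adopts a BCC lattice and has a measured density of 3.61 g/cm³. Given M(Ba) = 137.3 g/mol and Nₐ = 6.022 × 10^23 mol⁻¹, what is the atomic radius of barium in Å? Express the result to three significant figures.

2.17 Å

For a BCC cell (Z = 2), a³ = Z·M/(N_A·ρ) = 2 × 137.3 / (6.022 × 10²³ × 3.610) = 1.263 × 10^-22 cm³, so a = 5.017 × 10^-8 cm = 5.017 Å.
Atoms touch along the body diagonal, so √3·a = 4r, so r = 0.4330 × a = 2.17 Å.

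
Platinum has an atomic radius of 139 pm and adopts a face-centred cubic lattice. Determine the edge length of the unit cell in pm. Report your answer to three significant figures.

393 pm

In an FCC lattice, atoms touch along the face diagonal, so √2·a = 4r.
a = 4r/√2 = 4 × 139 / 1.4142 = 393 pm.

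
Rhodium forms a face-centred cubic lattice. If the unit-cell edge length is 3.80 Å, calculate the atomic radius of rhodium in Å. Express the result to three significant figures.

In an FCC lattice, atoms touch along the face diagonal, so √2·a = 4r.
r = √2·a/4 = 1.4142 × 3.80 / 4 = 1.34 Å.

1.34 Å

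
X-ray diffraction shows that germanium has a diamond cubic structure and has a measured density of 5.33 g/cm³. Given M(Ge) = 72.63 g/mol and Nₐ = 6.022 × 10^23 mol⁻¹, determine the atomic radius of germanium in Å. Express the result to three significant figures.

For a diamond cubic cell (Z = 8), a³ = Z·M/(N_A·ρ) = 8 × 72.63 / (6.022 × 10²³ × 5.330) = 1.810 × 10^-22 cm³, so a = 5.657 × 10^-8 cm = 5.657 Å.
Nearest neighbors lie along the body diagonal with √3·a = 8r, so r = 0.2165 × a = 1.22 Å.

1.22 Å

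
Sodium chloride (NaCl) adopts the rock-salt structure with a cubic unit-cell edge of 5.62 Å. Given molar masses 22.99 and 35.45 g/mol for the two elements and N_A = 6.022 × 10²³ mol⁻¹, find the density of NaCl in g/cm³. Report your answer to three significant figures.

The rock-salt structure contains Z = 4 formula units per cell; M(NaCl) = 22.99 + 35.45 = 58.44 g/mol.
a³ = (5.620 × 10^-8 cm)³ = 1.775 × 10^-22 cm³.
ρ = 4 × 58.44 / (6.022 × 10²³ × 1.775 × 10^-22) = 2.187 g/cm³.

2.19 g/cm³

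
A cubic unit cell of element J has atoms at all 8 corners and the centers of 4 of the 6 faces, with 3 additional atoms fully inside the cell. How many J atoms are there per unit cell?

Corner atoms are shared by 8 cells (1/8 each), face atoms by 2 (1/2 each), interior atoms are unshared.
Net atoms = 8 × 1/8 + 4 × 1/2 + 3 = 1 + 2 + 3 = 6.

6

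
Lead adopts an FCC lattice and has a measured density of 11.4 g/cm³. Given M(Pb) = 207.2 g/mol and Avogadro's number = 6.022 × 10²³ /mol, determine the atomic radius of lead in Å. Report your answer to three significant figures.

For an FCC cell (Z = 4), a³ = Z·M/(N_A·ρ) = 4 × 207.2 / (6.022 × 10²³ × 11.40) = 1.207 × 10^-22 cm³, so a = 4.942 × 10^-8 cm = 4.942 Å.
Atoms touch along the face diagonal, so √2·a = 4r, so r = 0.3536 × a = 1.75 Å.

1.75 Å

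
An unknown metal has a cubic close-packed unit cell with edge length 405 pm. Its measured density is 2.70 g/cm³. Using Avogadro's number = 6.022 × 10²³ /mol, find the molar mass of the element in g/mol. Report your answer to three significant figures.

An FCC cell has Z = 4 atoms; a = 4.050 × 10^-8 cm.
M = ρ·N_A·a³/Z = 2.70 × 6.022 × 10²³ × 6.643 × 10^-23 / 4 = 27.0 g/mol.

27.0 g/mol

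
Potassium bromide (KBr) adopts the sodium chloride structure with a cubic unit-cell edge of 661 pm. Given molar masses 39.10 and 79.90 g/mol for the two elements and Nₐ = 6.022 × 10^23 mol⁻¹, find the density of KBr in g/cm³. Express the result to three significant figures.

2.74 g/cm³

The sodium chloride structure contains Z = 4 formula units per cell; M(KBr) = 39.10 + 79.90 = 119.0 g/mol.
a³ = (6.610 × 10^-8 cm)³ = 2.888 × 10^-22 cm³.
ρ = 4 × 119.0 / (6.022 × 10²³ × 2.888 × 10^-22) = 2.737 g/cm³.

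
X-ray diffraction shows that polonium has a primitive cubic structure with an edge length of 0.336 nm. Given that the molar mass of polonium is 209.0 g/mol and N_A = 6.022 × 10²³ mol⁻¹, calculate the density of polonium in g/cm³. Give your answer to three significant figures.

A simple cubic unit cell contains Z = 1 atom.
Cell volume: a³ = (0.336 nm)³ = (3.360 × 10^-8 cm)³ = 3.793 × 10^-23 cm³.
ρ = Z·M/(N_A·a³) = 1 × 209.0 / (6.022 × 10²³ × 3.793 × 10^-23) = 9.149 g/cm³.

9.15 g/cm³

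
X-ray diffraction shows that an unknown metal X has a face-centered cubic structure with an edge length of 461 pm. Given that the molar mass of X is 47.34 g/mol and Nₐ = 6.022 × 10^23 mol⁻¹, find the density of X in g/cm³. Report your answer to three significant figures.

3.21 g/cm³

An FCC unit cell contains Z = 4 atoms.
Cell volume: a³ = (461 pm)³ = (4.610 × 10^-8 cm)³ = 9.797 × 10^-23 cm³.
ρ = Z·M/(N_A·a³) = 4 × 47.34 / (6.022 × 10²³ × 9.797 × 10^-23) = 3.210 g/cm³.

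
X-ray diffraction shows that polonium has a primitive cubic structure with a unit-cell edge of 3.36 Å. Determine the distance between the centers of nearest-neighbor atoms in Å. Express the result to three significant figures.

3.36 Å

In a simple cubic structure, atoms touch along the cell edge, so a = 2r; the nearest-neighbor distance equals 2r = 1.000·a.
d = 1.000 × 3.36 = 3.36 Å.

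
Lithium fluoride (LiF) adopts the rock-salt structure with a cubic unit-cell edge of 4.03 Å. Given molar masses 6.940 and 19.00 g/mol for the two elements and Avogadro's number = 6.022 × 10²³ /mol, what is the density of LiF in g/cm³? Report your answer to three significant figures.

The rock-salt structure contains Z = 4 formula units per cell; M(LiF) = 6.940 + 19.00 = 25.94 g/mol.
a³ = (4.030 × 10^-8 cm)³ = 6.545 × 10^-23 cm³.
ρ = 4 × 25.94 / (6.022 × 10²³ × 6.545 × 10^-23) = 2.633 g/cm³.

2.63 g/cm³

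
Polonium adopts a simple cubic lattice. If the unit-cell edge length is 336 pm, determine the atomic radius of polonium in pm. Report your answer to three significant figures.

In a simple cubic lattice, atoms touch along the cell edge, so a = 2r.
r = a/2 = 336/2 = 168 pm.

168 pm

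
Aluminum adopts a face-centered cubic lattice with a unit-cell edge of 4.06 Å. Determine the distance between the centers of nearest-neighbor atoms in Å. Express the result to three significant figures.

In an FCC structure, atoms touch along the face diagonal, so √2·a = 4r; the nearest-neighbor distance equals 2r = 0.7071·a.
d = 0.7071 × 4.06 = 2.87 Å.

2.87 Å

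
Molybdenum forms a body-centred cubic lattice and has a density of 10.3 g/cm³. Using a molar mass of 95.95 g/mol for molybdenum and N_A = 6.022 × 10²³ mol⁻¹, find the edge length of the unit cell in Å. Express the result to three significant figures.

3.14 Å

With Z = 2 atoms per BCC cell, a³ = Z·M/(N_A·ρ) = 2 × 95.95 / (6.022 × 10²³ × 10.30 g/cm³) = 3.094 × 10^-23 cm³.
a = (3.094 × 10^-23)^(1/3) = 3.139 × 10^-8 cm = 3.14 Å.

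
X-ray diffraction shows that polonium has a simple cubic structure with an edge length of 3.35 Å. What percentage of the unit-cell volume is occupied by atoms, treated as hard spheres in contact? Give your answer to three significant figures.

52.4%

In a simple cubic lattice atoms touch along the cell edge, so a = 2r, so r = 0.5000a = 1.675 Å.
Packing fraction = Z·(4/3)πr³ / a³ = 1 × (4/3)π × (1.675)³ / (3.35)³ = 0.5236 = 52.4%.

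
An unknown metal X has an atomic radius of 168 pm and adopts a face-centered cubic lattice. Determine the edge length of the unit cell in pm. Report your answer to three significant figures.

In an FCC lattice, atoms touch along the face diagonal, so √2·a = 4r.
a = 4r/√2 = 4 × 168 / 1.4142 = 475 pm.

475 pm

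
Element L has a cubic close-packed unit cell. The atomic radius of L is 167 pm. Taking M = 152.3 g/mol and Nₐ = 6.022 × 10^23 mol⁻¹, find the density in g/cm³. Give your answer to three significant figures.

9.60 g/cm³

In an FCC lattice, atoms touch along the face diagonal, so √2·a = 4r, giving a = 472.3 pm = 4.723 × 10^-8 cm.
With Z = 4, ρ = Z·M/(N_A·a³) = 4 × 152.3 / (6.022 × 10²³ × 1.054 × 10^-22) = 9.599 g/cm³.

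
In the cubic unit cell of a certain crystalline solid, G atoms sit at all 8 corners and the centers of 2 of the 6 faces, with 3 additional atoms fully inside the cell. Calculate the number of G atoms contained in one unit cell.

5

Corner atoms are shared by 8 cells (1/8 each), face atoms by 2 (1/2 each), interior atoms are unshared.
Net atoms = 8 × 1/8 + 2 × 1/2 + 3 = 1 + 1 + 3 = 5.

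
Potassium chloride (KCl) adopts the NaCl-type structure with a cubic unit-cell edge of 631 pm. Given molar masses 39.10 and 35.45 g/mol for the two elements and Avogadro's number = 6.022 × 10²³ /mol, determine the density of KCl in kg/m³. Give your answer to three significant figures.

The NaCl-type structure contains Z = 4 formula units per cell; M(KCl) = 39.10 + 35.45 = 74.55 g/mol.
a³ = (6.310 × 10^-8 cm)³ = 2.512 × 10^-22 cm³.
ρ = 4 × 74.55 / (6.022 × 10²³ × 2.512 × 10^-22) = 1.971 g/cm³ = 1970 kg/m³.

1970 kg/m³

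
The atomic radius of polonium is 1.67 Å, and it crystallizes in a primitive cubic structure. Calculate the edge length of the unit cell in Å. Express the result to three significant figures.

3.34 Å

In a simple cubic lattice, atoms touch along the cell edge, so a = 2r.
a = 2r = 2 × 1.67 = 3.34 Å.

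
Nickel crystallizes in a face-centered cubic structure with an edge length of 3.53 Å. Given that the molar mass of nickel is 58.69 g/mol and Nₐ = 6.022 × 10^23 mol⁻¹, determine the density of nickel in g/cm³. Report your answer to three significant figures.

An FCC unit cell contains Z = 4 atoms.
Cell volume: a³ = (3.53 Å)³ = (3.530 × 10^-8 cm)³ = 4.399 × 10^-23 cm³.
ρ = Z·M/(N_A·a³) = 4 × 58.69 / (6.022 × 10²³ × 4.399 × 10^-23) = 8.863 g/cm³.

8.86 g/cm³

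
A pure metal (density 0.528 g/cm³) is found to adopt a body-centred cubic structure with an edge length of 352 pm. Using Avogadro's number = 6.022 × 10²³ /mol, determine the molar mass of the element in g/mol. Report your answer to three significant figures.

6.93 g/mol

A BCC cell has Z = 2 atoms; a = 3.520 × 10^-8 cm.
M = ρ·N_A·a³/Z = 0.528 × 6.022 × 10²³ × 4.361 × 10^-23 / 2 = 6.93 g/mol.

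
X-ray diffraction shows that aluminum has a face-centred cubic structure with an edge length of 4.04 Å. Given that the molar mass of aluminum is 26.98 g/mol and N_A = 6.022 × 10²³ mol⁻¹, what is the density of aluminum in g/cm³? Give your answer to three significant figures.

An FCC unit cell contains Z = 4 atoms.
Cell volume: a³ = (4.04 Å)³ = (4.040 × 10^-8 cm)³ = 6.594 × 10^-23 cm³.
ρ = Z·M/(N_A·a³) = 4 × 26.98 / (6.022 × 10²³ × 6.594 × 10^-23) = 2.718 g/cm³.

2.72 g/cm³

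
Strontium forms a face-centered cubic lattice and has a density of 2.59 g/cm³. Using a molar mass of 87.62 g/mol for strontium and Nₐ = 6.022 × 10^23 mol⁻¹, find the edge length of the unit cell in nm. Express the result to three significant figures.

With Z = 4 atoms per FCC cell, a³ = Z·M/(N_A·ρ) = 4 × 87.62 / (6.022 × 10²³ × 2.590 g/cm³) = 2.247 × 10^-22 cm³.
a = (2.247 × 10^-22)^(1/3) = 6.080 × 10^-8 cm = 0.608 nm.

0.608 nm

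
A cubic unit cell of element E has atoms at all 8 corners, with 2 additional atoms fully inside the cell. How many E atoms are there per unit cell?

Corner atoms are shared by 8 cells (1/8 each), interior atoms are unshared.
Net atoms = 8 × 1/8 + 2 = 1 + 2 = 3.

3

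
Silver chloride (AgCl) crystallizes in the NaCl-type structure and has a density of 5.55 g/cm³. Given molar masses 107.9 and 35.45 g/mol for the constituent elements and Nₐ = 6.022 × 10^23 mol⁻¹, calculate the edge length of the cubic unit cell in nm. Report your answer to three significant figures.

0.556 nm

M(AgCl) = 143.35 g/mol; Z = 4 formula units per cell.
a³ = Z·M/(N_A·ρ) = 4 × 143.35 / (6.022 × 10²³ × 5.55) = 1.716 × 10^-22 cm³, so a = 5.557 × 10^-8 cm = 0.556 nm.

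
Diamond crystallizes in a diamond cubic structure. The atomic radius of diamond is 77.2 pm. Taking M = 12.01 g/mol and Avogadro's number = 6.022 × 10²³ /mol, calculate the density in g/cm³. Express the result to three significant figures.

3.52 g/cm³

In a diamond cubic lattice, nearest neighbors lie along the body diagonal with √3·a = 8r, giving a = 356.6 pm = 3.566 × 10^-8 cm.
With Z = 8, ρ = Z·M/(N_A·a³) = 8 × 12.01 / (6.022 × 10²³ × 4.534 × 10^-23) = 3.519 g/cm³.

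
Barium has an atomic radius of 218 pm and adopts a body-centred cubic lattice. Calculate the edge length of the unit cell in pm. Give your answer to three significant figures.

503 pm

In a BCC lattice, atoms touch along the body diagonal, so √3·a = 4r.
a = 4r/√3 = 4 × 218 / 1.7321 = 503 pm.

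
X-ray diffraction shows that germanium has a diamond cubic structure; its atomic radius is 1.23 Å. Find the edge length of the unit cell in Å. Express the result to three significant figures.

In a diamond cubic lattice, nearest neighbors lie along the body diagonal with √3·a = 8r.
a = 8r/√3 = 8 × 1.23 / 1.7321 = 5.68 Å.

5.68 Å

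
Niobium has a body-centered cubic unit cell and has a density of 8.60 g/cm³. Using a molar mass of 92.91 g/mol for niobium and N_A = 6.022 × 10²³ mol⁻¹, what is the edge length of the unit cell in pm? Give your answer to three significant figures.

With Z = 2 atoms per BCC cell, a³ = Z·M/(N_A·ρ) = 2 × 92.91 / (6.022 × 10²³ × 8.600 g/cm³) = 3.588 × 10^-23 cm³.
a = (3.588 × 10^-23)^(1/3) = 3.298 × 10^-8 cm = 330 pm.

330 pm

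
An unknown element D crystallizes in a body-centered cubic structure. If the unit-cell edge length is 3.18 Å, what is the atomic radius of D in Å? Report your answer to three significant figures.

In a BCC lattice, atoms touch along the body diagonal, so √3·a = 4r.
r = √3·a/4 = 1.7321 × 3.18 / 4 = 1.38 Å.

1.38 Å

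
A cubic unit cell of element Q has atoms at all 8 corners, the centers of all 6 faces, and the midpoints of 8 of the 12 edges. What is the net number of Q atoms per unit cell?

6

Corner atoms are shared by 8 cells (1/8 each), face atoms by 2 (1/2 each), edge atoms by 4 (1/4 each).
Net atoms = 8 × 1/8 + 6 × 1/2 + 8 × 1/4 = 1 + 3 + 2 = 6.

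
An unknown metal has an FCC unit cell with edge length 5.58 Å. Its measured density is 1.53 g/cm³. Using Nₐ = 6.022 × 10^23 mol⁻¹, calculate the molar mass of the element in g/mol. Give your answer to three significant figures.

40.0 g/mol

An FCC cell has Z = 4 atoms; a = 5.580 × 10^-8 cm.
M = ρ·N_A·a³/Z = 1.53 × 6.022 × 10²³ × 1.737 × 10^-22 / 4 = 40.0 g/mol.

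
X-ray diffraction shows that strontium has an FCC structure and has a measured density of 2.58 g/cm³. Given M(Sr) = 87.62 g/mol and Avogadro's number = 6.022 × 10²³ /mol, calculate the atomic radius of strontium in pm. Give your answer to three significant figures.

For an FCC cell (Z = 4), a³ = Z·M/(N_A·ρ) = 4 × 87.62 / (6.022 × 10²³ × 2.580) = 2.256 × 10^-22 cm³, so a = 6.087 × 10^-8 cm = 608.7 pm.
Atoms touch along the face diagonal, so √2·a = 4r, so r = 0.3536 × a = 215 pm.

215 pm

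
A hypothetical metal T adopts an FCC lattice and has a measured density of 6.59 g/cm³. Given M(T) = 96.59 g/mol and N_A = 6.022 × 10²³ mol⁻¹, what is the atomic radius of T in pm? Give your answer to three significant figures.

163 pm

For an FCC cell (Z = 4), a³ = Z·M/(N_A·ρ) = 4 × 96.59 / (6.022 × 10²³ × 6.590) = 9.736 × 10^-23 cm³, so a = 4.600 × 10^-8 cm = 460.0 pm.
Atoms touch along the face diagonal, so √2·a = 4r, so r = 0.3536 × a = 163 pm.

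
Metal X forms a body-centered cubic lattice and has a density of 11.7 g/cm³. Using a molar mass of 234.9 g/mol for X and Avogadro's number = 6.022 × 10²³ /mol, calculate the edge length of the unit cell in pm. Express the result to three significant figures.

406 pm

With Z = 2 atoms per BCC cell, a³ = Z·M/(N_A·ρ) = 2 × 234.9 / (6.022 × 10²³ × 11.70 g/cm³) = 6.668 × 10^-23 cm³.
a = (6.668 × 10^-23)^(1/3) = 4.055 × 10^-8 cm = 406 pm.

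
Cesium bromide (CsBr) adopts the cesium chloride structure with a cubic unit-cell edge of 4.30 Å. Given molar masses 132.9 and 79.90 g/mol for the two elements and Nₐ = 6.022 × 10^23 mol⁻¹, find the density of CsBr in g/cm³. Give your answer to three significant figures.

The cesium chloride structure contains Z = 1 formula unit per cell; M(CsBr) = 132.9 + 79.90 = 212.8 g/mol.
a³ = (4.300 × 10^-8 cm)³ = 7.951 × 10^-23 cm³.
ρ = 1 × 212.8 / (6.022 × 10²³ × 7.951 × 10^-23) = 4.445 g/cm³.

4.44 g/cm³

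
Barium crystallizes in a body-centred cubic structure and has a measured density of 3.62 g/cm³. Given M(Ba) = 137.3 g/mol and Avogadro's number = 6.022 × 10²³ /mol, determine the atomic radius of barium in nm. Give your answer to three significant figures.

0.217 nm

For a BCC cell (Z = 2), a³ = Z·M/(N_A·ρ) = 2 × 137.3 / (6.022 × 10²³ × 3.620) = 1.260 × 10^-22 cm³, so a = 5.013 × 10^-8 cm = 0.5013 nm.
Atoms touch along the body diagonal, so √3·a = 4r, so r = 0.4330 × a = 0.217 nm.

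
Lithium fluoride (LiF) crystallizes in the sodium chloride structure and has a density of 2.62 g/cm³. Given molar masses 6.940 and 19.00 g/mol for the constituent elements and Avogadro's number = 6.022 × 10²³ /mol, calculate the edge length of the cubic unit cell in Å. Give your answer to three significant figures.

4.04 Å

M(LiF) = 25.94 g/mol; Z = 4 formula units per cell.
a³ = Z·M/(N_A·ρ) = 4 × 25.94 / (6.022 × 10²³ × 2.62) = 6.576 × 10^-23 cm³, so a = 4.036 × 10^-8 cm = 4.04 Å.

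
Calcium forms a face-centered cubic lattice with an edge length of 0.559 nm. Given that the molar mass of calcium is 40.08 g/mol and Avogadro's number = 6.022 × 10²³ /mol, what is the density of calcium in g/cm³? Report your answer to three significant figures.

1.52 g/cm³

An FCC unit cell contains Z = 4 atoms.
Cell volume: a³ = (0.559 nm)³ = (5.590 × 10^-8 cm)³ = 1.747 × 10^-22 cm³.
ρ = Z·M/(N_A·a³) = 4 × 40.08 / (6.022 × 10²³ × 1.747 × 10^-22) = 1.524 g/cm³.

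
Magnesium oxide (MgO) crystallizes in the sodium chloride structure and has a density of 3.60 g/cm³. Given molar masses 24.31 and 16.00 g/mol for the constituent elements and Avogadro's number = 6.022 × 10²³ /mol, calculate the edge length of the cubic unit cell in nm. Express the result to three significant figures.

M(MgO) = 40.31 g/mol; Z = 4 formula units per cell.
a³ = Z·M/(N_A·ρ) = 4 × 40.31 / (6.022 × 10²³ × 3.60) = 7.438 × 10^-23 cm³, so a = 4.205 × 10^-8 cm = 0.421 nm.

0.421 nm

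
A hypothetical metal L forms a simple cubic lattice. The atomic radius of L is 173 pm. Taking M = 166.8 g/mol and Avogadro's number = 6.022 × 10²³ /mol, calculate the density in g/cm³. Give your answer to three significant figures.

In a simple cubic lattice, atoms touch along the cell edge, so a = 2r, giving a = 346.0 pm = 3.460 × 10^-8 cm.
With Z = 1, ρ = Z·M/(N_A·a³) = 1 × 166.8 / (6.022 × 10²³ × 4.142 × 10^-23) = 6.687 g/cm³.

6.69 g/cm³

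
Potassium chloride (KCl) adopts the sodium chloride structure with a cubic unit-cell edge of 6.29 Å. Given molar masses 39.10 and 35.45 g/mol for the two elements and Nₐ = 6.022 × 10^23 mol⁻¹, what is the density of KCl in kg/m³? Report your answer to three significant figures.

1990 kg/m³

The sodium chloride structure contains Z = 4 formula units per cell; M(KCl) = 39.10 + 35.45 = 74.55 g/mol.
a³ = (6.290 × 10^-8 cm)³ = 2.489 × 10^-22 cm³.
ρ = 4 × 74.55 / (6.022 × 10²³ × 2.489 × 10^-22) = 1.990 g/cm³ = 1990 kg/m³.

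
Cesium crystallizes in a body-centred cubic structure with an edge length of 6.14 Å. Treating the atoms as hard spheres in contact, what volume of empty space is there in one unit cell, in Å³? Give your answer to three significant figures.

In a BCC lattice atoms touch along the body diagonal, so √3·a = 4r, so r = 0.4330a = 2.659 Å.
V_cell = a³ = 231.5 Å³; V_atoms = 2 × (4/3)πr³ = 157.4 Å³.
Empty space = 231.5 − 157.4 = 74.0 Å³.

74.0 Å³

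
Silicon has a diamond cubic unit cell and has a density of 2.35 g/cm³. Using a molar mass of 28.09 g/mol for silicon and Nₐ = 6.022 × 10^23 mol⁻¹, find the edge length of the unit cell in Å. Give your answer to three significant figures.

5.42 Å

With Z = 8 atoms per diamond cubic cell, a³ = Z·M/(N_A·ρ) = 8 × 28.09 / (6.022 × 10²³ × 2.350 g/cm³) = 1.588 × 10^-22 cm³.
a = (1.588 × 10^-22)^(1/3) = 5.415 × 10^-8 cm = 5.42 Å.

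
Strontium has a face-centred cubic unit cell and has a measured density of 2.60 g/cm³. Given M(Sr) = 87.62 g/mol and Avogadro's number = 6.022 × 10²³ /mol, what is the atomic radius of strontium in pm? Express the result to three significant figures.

For an FCC cell (Z = 4), a³ = Z·M/(N_A·ρ) = 4 × 87.62 / (6.022 × 10²³ × 2.600) = 2.238 × 10^-22 cm³, so a = 6.072 × 10^-8 cm = 607.2 pm.
Atoms touch along the face diagonal, so √2·a = 4r, so r = 0.3536 × a = 215 pm.

215 pm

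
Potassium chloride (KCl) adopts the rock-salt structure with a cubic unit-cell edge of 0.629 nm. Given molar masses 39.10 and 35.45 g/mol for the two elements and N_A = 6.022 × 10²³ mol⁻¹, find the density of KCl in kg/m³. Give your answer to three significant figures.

1990 kg/m³

The rock-salt structure contains Z = 4 formula units per cell; M(KCl) = 39.10 + 35.45 = 74.55 g/mol.
a³ = (6.290 × 10^-8 cm)³ = 2.489 × 10^-22 cm³.
ρ = 4 × 74.55 / (6.022 × 10²³ × 2.489 × 10^-22) = 1.990 g/cm³ = 1990 kg/m³.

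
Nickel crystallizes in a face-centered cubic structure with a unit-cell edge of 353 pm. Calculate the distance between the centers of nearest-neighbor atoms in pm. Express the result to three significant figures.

In an FCC structure, atoms touch along the face diagonal, so √2·a = 4r; the nearest-neighbor distance equals 2r = 0.7071·a.
d = 0.7071 × 353 = 250 pm.

250 pm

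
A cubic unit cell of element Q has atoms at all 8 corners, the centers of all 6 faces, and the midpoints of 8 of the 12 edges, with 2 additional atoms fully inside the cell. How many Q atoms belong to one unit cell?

Corner atoms are shared by 8 cells (1/8 each), face atoms by 2 (1/2 each), edge atoms by 4 (1/4 each), interior atoms are unshared.
Net atoms = 8 × 1/8 + 6 × 1/2 + 8 × 1/4 + 2 = 1 + 3 + 2 + 2 = 8.

8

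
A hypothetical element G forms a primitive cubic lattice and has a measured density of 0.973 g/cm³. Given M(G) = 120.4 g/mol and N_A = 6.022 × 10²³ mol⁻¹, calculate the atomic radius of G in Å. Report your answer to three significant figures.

2.95 Å

For a simple cubic cell (Z = 1), a³ = Z·M/(N_A·ρ) = 1 × 120.4 / (6.022 × 10²³ × 0.9730) = 2.055 × 10^-22 cm³, so a = 5.901 × 10^-8 cm = 5.901 Å.
Atoms touch along the cell edge, so a = 2r, so r = 0.5000 × a = 2.95 Å.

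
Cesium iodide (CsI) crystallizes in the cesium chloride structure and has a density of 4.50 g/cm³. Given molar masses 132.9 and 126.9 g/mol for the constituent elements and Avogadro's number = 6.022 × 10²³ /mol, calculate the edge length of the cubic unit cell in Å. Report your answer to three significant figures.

M(CsI) = 259.8 g/mol; Z = 1 formula unit per cell.
a³ = Z·M/(N_A·ρ) = 1 × 259.8 / (6.022 × 10²³ × 4.50) = 9.587 × 10^-23 cm³, so a = 4.577 × 10^-8 cm = 4.58 Å.

4.58 Å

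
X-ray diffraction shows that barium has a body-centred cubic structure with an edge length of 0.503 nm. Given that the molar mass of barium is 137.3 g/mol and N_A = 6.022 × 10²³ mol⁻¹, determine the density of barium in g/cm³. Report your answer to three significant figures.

A BCC unit cell contains Z = 2 atoms.
Cell volume: a³ = (0.503 nm)³ = (5.030 × 10^-8 cm)³ = 1.273 × 10^-22 cm³.
ρ = Z·M/(N_A·a³) = 2 × 137.3 / (6.022 × 10²³ × 1.273 × 10^-22) = 3.583 g/cm³.

3.58 g/cm³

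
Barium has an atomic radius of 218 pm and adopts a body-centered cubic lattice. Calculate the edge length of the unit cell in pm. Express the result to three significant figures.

In a BCC lattice, atoms touch along the body diagonal, so √3·a = 4r.
a = 4r/√3 = 4 × 218 / 1.7321 = 503 pm.

503 pm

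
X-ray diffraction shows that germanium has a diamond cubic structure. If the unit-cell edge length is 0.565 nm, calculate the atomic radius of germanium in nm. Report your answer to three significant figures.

0.122 nm

In a diamond cubic lattice, nearest neighbors lie along the body diagonal with √3·a = 8r.
r = √3·a/8 = 1.7321 × 0.565 / 8 = 0.122 nm.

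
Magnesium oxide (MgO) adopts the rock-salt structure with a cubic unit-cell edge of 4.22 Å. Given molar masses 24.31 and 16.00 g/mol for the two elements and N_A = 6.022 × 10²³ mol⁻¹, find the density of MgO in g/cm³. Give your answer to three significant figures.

The rock-salt structure contains Z = 4 formula units per cell; M(MgO) = 24.31 + 16.00 = 40.31 g/mol.
a³ = (4.220 × 10^-8 cm)³ = 7.515 × 10^-23 cm³.
ρ = 4 × 40.31 / (6.022 × 10²³ × 7.515 × 10^-23) = 3.563 g/cm³.

3.56 g/cm³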